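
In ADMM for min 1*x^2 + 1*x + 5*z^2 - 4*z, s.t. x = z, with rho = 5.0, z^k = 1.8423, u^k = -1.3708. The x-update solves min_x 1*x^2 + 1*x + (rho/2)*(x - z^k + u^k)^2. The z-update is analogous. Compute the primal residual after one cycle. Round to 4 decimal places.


ADMM iteration with rho = 5.0, z^k = 1.8423, u^k = -1.3708
Step 1: x-update.
Minimize 1*x^2 + 1*x + (5.0/2)*(x - 1.8423 - 1.3708)^2
FOC: (2*1 + 5.0)*x = -1 + 5.0*(1.8423 + 1.3708)
x^{k+1} = 2.1522
Step 2: z-update.
Minimize 5*z^2 - 4*z + (5.0/2)*(2.1522 - z - 1.3708)^2
FOC: (2*5 + 5.0)*z = 4 + 5.0*(2.1522 - 1.3708)
z^{k+1} = 0.5271
Step 3: u-update.
u^{k+1} = -1.3708 + 2.1522 - 0.5271 = 0.2543
Step 4: Primal residual = |2.1522 - 0.5271| = 1.6251


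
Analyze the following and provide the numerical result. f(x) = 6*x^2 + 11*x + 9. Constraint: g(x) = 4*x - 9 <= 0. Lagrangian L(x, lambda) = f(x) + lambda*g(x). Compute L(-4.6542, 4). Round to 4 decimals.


Step 1: Evaluate f(x).
f(-4.6542) = 6*(-4.6542)^2 + 11*(-4.6542) + 9 = 87.7733
Step 2: Evaluate g(x).
g(-4.6542) = 4*-4.6542 - 9 = -27.6168
Step 3: Compute Lagrangian.
L = 87.7733 + 4*-27.6168 = -22.6939


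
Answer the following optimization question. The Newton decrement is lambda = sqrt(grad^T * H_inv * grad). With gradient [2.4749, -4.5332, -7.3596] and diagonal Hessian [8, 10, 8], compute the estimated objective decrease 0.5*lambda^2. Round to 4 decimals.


Step 1: H is diagonal, so H^(-1) * g = [0.3094, -0.4533, -0.92].
Step 2: g^T H^(-1) g = sum_i g_i^2 / H_ii
  = (2.4749)^2/8 + (-4.5332)^2/10 + (-7.3596)^2/8
  = 0.7656 + 2.055 + 6.7705 = 9.5911
Step 3: Objective decrease = 0.5 * g^T H^(-1) g = 4.7955


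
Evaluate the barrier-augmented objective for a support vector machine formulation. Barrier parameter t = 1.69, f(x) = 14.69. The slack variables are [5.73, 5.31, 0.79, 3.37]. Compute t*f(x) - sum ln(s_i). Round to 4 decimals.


Step 1: Compute log-barrier.
ln values: [1.7457, 1.6696, -0.2357, 1.2149]
phi = -(1.7457 + 1.6696 - 0.2357 + 1.2149) = -4.3945
Step 2: Compute augmented objective.
t*f(x) = 1.69*14.69 = 24.8261
Total = 24.8261 - 4.3945 = 20.4316


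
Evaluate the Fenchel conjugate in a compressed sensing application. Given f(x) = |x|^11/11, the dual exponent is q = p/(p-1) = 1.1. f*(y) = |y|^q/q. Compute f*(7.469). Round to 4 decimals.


The conjugate exponent q satisfies 1/p + 1/q = 1.
p = 11, so q = 11/(11 - 1) = 1.1
|y|^q = 7.469^1.1 = 9.1325
f*(7.469) = 9.1325 / 1.1 = 8.3023


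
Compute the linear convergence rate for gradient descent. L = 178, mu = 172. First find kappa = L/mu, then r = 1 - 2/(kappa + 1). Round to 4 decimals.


Step 1: Compute the condition number.
kappa = L/mu = 178/172 = 1.0349
Step 2: Compute the convergence rate.
r = 1 - 2/(kappa + 1) = 1 - 2*mu/(L + mu) = (L - mu)/(L + mu) = 6/350 = 0.0171


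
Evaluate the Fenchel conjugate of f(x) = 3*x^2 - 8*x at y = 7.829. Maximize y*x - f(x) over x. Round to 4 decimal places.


f*(y) = sup_x {y*x - a*x^2 - b*x} = sup_x {(y-b)*x - a*x^2}
FOC: (y - b) - 2a*x = 0 => x* = (y - b)/(2a)
x* = (7.829 + 8)/(2*3) = 2.6382
f*(7.829) = (y-b)^2/(4a) = (7.829 + 8)^2/(4*3)
= 250.5572/12 = 20.8798


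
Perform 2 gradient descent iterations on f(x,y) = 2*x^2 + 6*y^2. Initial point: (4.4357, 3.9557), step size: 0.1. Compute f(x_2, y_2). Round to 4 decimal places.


Gradient descent on f(x,y) = 2*x^2 + 6*y^2.
Starting point: (4.4357, 3.9557), alpha = 0.1
Step 1: grad_x = 2*2*4.4357 = 17.7428, grad_y = 2*6*3.9557 = 47.4684
  x_1 = 4.4357 - 0.1*17.7428 = 2.6614
  y_1 = 3.9557 - 0.1*47.4684 = -0.7911
Step 2: grad_x = 2*2*2.6614 = 10.6457, grad_y = 2*6*-0.7911 = -9.4937
  x_2 = 2.6614 - 0.1*10.6457 = 1.5969
  y_2 = -0.7911 - 0.1*-9.4937 = 0.1582
f(1.5969, 0.1582) = 2*1.5969^2 + 6*0.1582^2 = 5.2501


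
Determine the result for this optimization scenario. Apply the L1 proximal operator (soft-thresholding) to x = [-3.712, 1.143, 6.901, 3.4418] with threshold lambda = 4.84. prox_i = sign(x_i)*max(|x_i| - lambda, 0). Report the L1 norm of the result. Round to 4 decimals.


Soft-thresholding with lambda = 4.84:
prox(-3.712) = sign(-3.712)*max(|-3.712| - 4.84, 0) = 0.0
prox(1.143) = sign(1.143)*max(|1.143| - 4.84, 0) = 0.0
prox(6.901) = sign(6.901)*max(|6.901| - 4.84, 0) = 2.061
prox(3.4418) = sign(3.4418)*max(|3.4418| - 4.84, 0) = 0.0
prox(x) = [0.0, 0.0, 2.061, 0.0]
||prox(x)||_1 = 0.0 + 0.0 + 2.061 + 0.0 = 2.061


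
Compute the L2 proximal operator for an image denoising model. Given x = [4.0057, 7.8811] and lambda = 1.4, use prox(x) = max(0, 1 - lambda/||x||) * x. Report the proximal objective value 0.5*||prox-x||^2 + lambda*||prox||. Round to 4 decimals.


Step 1: Compute ||x||.
||x|| = 8.8407
Step 2: Compute scaling factor.
scale = max(0, 1 - 1.4/8.8407) = 0.8416
Step 3: prox(x) = [3.3714, 6.6331]
||prox(x)|| = 7.4407
Step 4: Proximal objective.
0.5*||prox-x||^2 = 0.98
lambda*||prox|| = 10.417
Total = 11.3969


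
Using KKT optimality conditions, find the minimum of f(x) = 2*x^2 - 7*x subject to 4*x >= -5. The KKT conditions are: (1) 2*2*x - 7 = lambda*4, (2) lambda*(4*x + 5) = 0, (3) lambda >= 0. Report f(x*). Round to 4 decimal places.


Step 1: Try lambda = 0 (constraint inactive).
Stationarity: 2*2*x - 7 = 0
x* = 7/(2*2) = 1.75
Check constraint: 4*1.75 = 7.0 >= -5 -- satisfied.
Step 2: Compute optimal value.
f(x*) = 2*1.75^2 - 7*1.75 = -6.125


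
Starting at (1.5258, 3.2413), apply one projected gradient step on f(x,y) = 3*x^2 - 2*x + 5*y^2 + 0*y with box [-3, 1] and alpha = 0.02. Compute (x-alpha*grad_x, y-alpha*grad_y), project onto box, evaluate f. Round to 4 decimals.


Step 1: Compute gradient at (1.5258, 3.2413).
grad_x = 2*3*1.5258 - 2 = 7.1548
grad_y = 2*5*3.2413 + 0 = 32.413
Step 2: Gradient step.
x_raw = 1.5258 - 0.02*7.1548 = 1.3827
y_raw = 3.2413 - 0.02*32.413 = 2.593
Step 3: Project onto [-3, 1].
x_proj = clip(1.3827) = 1.0
y_proj = clip(2.593) = 1.0
Step 4: Evaluate f.
f(1.0, 1.0) = 6.0


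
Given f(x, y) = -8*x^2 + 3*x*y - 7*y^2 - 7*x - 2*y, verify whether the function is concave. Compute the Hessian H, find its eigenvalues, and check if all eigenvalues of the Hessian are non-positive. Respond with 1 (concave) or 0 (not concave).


The Hessian of f(x,y) = -8*x^2 + 3*x*y - 7*y^2 - 7*x - 2*y is:
H = [[-16, 3], [3, -14]]
Trace = -16 - 14 = -30
Determinant = -16*-14 - (3)^2 = 215
Discriminant = (-30)^2 - 4*215 = 40.0
Eigenvalues: lambda_1 = -18.1623, lambda_2 = -11.8377
The function is concave.

1


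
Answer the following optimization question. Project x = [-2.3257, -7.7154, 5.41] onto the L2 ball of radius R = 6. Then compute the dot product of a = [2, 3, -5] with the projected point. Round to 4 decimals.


Step 1: Compute ||x|| (intermediates to 6 decimals).
||x|| = sqrt((-2.3257)^2 + (-7.7154)^2 + 5.41^2) = 9.705894
Step 2: Project.
Since ||x|| > R, scale = R/||x|| = 6/9.705894 = 0.618181, proj(x) = scale * x
proj(x) = [-1.437704, -4.769514, 3.344359]
Step 3: Dot product.
a^T * proj(x) = 2*(-1.437704) + 3*(-4.769514) - 5*3.344359 = -33.9057


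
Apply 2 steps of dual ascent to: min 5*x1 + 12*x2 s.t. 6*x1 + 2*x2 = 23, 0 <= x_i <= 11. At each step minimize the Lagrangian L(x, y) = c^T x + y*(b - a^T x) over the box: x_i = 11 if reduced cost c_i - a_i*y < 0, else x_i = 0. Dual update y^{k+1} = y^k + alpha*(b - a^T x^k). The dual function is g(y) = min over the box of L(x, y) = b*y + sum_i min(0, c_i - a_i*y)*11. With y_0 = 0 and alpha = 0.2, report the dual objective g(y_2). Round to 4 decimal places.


Dual ascent for LP: min 5*x1 + 12*x2, 6*x1 + 2*x2 = 23, 0 <= x_i <= 11
Step 1: y^k = 0.0, reduced costs: (5.0, 12.0)
  x^k = (0.0, 0.0), subgradient = b - a^T x = 23.0
  y^{k+1} = 0.0 + 0.2*23.0 = 4.6
Step 2: y^k = 4.6, reduced costs: (-22.6, 2.8)
  x^k = (11.0, 0.0), subgradient = b - a^T x = -43.0
  y^{k+1} = 4.6 + 0.2*-43.0 = -4.0
Dual objective at y_2 = -4.0: reduced costs (29.0, 20.0), box minimizer x = (0.0, 0.0)
g(y_2) = b*y + (c1 - a1*y)*x1 + (c2 - a2*y)*x2 = 23*(-4.0) + 29.0*0.0 + 20.0*0.0 = -92.0 + 0.0 + 0.0 = -92.0


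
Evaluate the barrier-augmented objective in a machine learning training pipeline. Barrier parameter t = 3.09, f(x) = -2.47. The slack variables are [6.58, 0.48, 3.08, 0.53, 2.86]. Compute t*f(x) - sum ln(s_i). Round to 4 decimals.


Step 1: Compute log-barrier.
ln values: [1.884, -0.734, 1.1249, -0.6349, 1.0508]
phi = -(1.884 - 0.734 + 1.1249 - 0.6349 + 1.0508) = -2.6909
Step 2: Compute augmented objective.
t*f(x) = 3.09*-2.47 = -7.6323
Total = -7.6323 - 2.6909 = -10.3232


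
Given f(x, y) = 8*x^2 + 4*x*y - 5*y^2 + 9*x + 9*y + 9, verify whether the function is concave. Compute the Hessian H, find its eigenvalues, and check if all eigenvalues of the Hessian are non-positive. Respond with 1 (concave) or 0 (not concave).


The Hessian of f(x,y) = 8*x^2 + 4*x*y - 5*y^2 + 9*x + 9*y + 9 is:
H = [[16, 4], [4, -10]]
Trace = 16 - 10 = 6
Determinant = 16*-10 - (4)^2 = -176
Discriminant = (6)^2 - 4*-176 = 740.0
Eigenvalues: lambda_1 = -10.6015, lambda_2 = 16.6015
The function is not concave.

0


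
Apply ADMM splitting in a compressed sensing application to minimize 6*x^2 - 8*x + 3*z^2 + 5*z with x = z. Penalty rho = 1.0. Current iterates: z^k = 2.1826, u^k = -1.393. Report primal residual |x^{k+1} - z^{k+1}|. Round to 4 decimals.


ADMM iteration with rho = 1.0, z^k = 2.1826, u^k = -1.393
Step 1: x-update.
Minimize 6*x^2 - 8*x + (1.0/2)*(x - 2.1826 - 1.393)^2
FOC: (2*6 + 1.0)*x = 8 + 1.0*(2.1826 + 1.393)
x^{k+1} = 0.8904
Step 2: z-update.
Minimize 3*z^2 + 5*z + (1.0/2)*(0.8904 - z - 1.393)^2
FOC: (2*3 + 1.0)*z = -5 + 1.0*(0.8904 - 1.393)
z^{k+1} = -0.7861
Step 3: u-update.
u^{k+1} = -1.393 + 0.8904 + 0.7861 = 0.2835
Step 4: Primal residual = |0.8904 + 0.7861| = 1.6765


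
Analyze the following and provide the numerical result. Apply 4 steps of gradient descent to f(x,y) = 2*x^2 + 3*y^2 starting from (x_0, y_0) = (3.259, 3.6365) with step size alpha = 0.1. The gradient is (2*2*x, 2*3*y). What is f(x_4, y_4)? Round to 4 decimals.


Gradient descent on f(x,y) = 2*x^2 + 3*y^2.
Starting point: (3.259, 3.6365), alpha = 0.1
Step 1: grad_x = 2*2*3.259 = 13.036, grad_y = 2*3*3.6365 = 21.819
  x_1 = 3.259 - 0.1*13.036 = 1.9554
  y_1 = 3.6365 - 0.1*21.819 = 1.4546
Step 2: grad_x = 2*2*1.9554 = 7.8216, grad_y = 2*3*1.4546 = 8.7276
  x_2 = 1.9554 - 0.1*7.8216 = 1.1732
  y_2 = 1.4546 - 0.1*8.7276 = 0.5818
Step 3: grad_x = 2*2*1.1732 = 4.693, grad_y = 2*3*0.5818 = 3.491
  x_3 = 1.1732 - 0.1*4.693 = 0.7039
  y_3 = 0.5818 - 0.1*3.491 = 0.2327
Step 4: grad_x = 2*2*0.7039 = 2.8158, grad_y = 2*3*0.2327 = 1.3964
  x_4 = 0.7039 - 0.1*2.8158 = 0.4224
  y_4 = 0.2327 - 0.1*1.3964 = 0.0931
f(0.4224, 0.0931) = 2*0.4224^2 + 3*0.0931^2 = 0.3828


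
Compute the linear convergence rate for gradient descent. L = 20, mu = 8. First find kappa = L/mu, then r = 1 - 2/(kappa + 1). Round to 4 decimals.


Step 1: Compute the condition number.
kappa = L/mu = 20/8 = 2.5
Step 2: Compute the convergence rate.
r = 1 - 2/(kappa + 1) = 1 - 2*mu/(L + mu) = (L - mu)/(L + mu) = 12/28 = 0.4286


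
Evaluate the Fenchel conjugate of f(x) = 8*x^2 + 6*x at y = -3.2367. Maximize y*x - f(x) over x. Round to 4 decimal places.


f*(y) = sup_x {y*x - a*x^2 - b*x} = sup_x {(y-b)*x - a*x^2}
FOC: (y - b) - 2a*x = 0 => x* = (y - b)/(2a)
x* = (-3.2367 - 6)/(2*8) = -0.5773
f*(-3.2367) = (y-b)^2/(4a) = (-3.2367 - 6)^2/(4*8)
= 85.3166/32 = 2.6661


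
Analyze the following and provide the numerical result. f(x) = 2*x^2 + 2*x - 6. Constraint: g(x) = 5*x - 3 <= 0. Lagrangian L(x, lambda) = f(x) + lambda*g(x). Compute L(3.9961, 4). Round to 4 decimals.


Step 1: Evaluate f(x).
f(3.9961) = 2*3.9961^2 + 2*3.9961 - 6 = 33.9298
Step 2: Evaluate g(x).
g(3.9961) = 5*3.9961 - 3 = 16.9805
Step 3: Compute Lagrangian.
L = 33.9298 + 4*16.9805 = 101.8518


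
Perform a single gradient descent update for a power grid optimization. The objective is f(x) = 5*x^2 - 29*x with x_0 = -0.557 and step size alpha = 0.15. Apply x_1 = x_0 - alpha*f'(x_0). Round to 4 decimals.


We compute the gradient at x_0 and apply the update.
f'(x) = 10*x - 29
f'(-0.557) = 10*-0.557 - 29 = -34.57
x_1 = -0.557 - 0.15*-34.57 = 4.6285


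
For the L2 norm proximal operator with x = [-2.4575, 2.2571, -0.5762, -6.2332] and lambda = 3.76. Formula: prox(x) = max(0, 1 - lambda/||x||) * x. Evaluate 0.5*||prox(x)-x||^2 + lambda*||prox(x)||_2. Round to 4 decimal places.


Step 1: Compute ||x||.
||x|| = 7.0936
Step 2: Compute scaling factor.
scale = max(0, 1 - 3.76/7.0936) = 0.4699
Step 3: prox(x) = [-1.1549, 1.0607, -0.2708, -2.9292]
||prox(x)|| = 3.3336
Step 4: Proximal objective.
0.5*||prox-x||^2 = 7.0688
lambda*||prox|| = 12.5343
Total = 19.603


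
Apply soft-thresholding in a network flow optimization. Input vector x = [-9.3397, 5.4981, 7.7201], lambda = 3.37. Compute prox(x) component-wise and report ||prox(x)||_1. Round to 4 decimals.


Soft-thresholding with lambda = 3.37:
prox(-9.3397) = sign(-9.3397)*max(|-9.3397| - 3.37, 0) = -5.9697
prox(5.4981) = sign(5.4981)*max(|5.4981| - 3.37, 0) = 2.1281
prox(7.7201) = sign(7.7201)*max(|7.7201| - 3.37, 0) = 4.3501
prox(x) = [-5.9697, 2.1281, 4.3501]
||prox(x)||_1 = 5.9697 + 2.1281 + 4.3501 = 12.4479


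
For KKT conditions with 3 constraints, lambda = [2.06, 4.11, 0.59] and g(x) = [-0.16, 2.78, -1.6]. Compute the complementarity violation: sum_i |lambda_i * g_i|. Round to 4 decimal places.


KKT complementary slackness check:
lambda_1 * g_1 = 2.06 * -0.16 = -0.3296
lambda_2 * g_2 = 4.11 * 2.78 = 11.4258
lambda_3 * g_3 = 0.59 * -1.6 = -0.944
Total violation = 0.3296 + 11.4258 + 0.944 = 12.6994


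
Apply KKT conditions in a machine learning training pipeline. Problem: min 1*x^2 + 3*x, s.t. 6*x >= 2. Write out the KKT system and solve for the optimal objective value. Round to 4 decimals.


Step 1: Try lambda = 0 (constraint inactive).
x_unc = -3/(2*1) = -1.5
Check: 6*-1.5 = -9.0 < 2 -- violated!
Step 2: Constraint must be active: 6*x = 2
x* = 2/6 = 1/3 = 0.3333 (rounded; the exact value 1/3 is used below)
lambda = (2*1*(1/3) + 3)/6 = 0.6111
Step 3: Compute optimal value.
f(x*) = 1*(1/3)^2 + 3*(1/3) = 1.1111


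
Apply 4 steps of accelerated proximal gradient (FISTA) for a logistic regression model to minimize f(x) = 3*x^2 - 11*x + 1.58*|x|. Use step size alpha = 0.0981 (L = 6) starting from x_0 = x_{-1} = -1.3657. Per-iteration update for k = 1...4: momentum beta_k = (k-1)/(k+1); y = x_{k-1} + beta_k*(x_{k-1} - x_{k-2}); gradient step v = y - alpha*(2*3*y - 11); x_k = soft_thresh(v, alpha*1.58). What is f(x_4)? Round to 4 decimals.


FISTA on f(x) = 3*x^2 - 11*x + 1.58*|x|
L = 6, alpha = 0.0981
Iteration 1: beta = 0.0, y = -1.3657 + 0.0*(-1.3657 + 1.3657) = -1.3657
  grad(y) = -19.1942, v = y - alpha*grad = 0.5173
  prox(v) = soft_thresh(0.5173, 0.155) = 0.3623
Iteration 2: beta = 0.3333, y = 0.3623 + 0.3333*(0.3623 + 1.3657) = 0.9382
  grad(y) = -5.3706, v = y - alpha*grad = 1.4651
  prox(v) = soft_thresh(1.4651, 0.155) = 1.3101
Iteration 3: beta = 0.5, y = 1.3101 + 0.5*(1.3101 - 0.3623) = 1.784
  grad(y) = -0.2959, v = y - alpha*grad = 1.813
  prox(v) = soft_thresh(1.813, 0.155) = 1.658
Iteration 4: beta = 0.6, y = 1.658 + 0.6*(1.658 - 1.3101) = 1.8668
  grad(y) = 0.2009, v = y - alpha*grad = 1.8471
  prox(v) = soft_thresh(1.8471, 0.155) = 1.6921
f(x_4) = 3*1.6921^2 - 11*1.6921 + 1.58*|1.6921| = -7.35


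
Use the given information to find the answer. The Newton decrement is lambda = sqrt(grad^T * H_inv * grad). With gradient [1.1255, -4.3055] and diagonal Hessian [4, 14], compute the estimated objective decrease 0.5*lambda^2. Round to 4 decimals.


Step 1: H is diagonal, so H^(-1) * g = [0.2814, -0.3075].
Step 2: g^T H^(-1) g = sum_i g_i^2 / H_ii
  = (1.1255)^2/4 + (-4.3055)^2/14
  = 0.3167 + 1.3241 = 1.6408
Step 3: Objective decrease = 0.5 * g^T H^(-1) g = 0.8204


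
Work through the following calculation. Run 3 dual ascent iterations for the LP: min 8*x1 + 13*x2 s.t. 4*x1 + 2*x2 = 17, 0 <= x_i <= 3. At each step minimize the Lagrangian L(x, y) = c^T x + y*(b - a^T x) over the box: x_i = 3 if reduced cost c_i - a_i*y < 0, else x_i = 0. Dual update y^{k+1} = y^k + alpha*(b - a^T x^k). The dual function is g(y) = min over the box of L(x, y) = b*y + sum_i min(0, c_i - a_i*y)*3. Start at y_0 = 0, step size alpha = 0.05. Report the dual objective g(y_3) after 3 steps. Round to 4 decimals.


Dual ascent for LP: min 8*x1 + 13*x2, 4*x1 + 2*x2 = 17, 0 <= x_i <= 3
Step 1: y^k = 0.0, reduced costs: (8.0, 13.0)
  x^k = (0.0, 0.0), subgradient = b - a^T x = 17.0
  y^{k+1} = 0.0 + 0.05*17.0 = 0.85
Step 2: y^k = 0.85, reduced costs: (4.6, 11.3)
  x^k = (0.0, 0.0), subgradient = b - a^T x = 17.0
  y^{k+1} = 0.85 + 0.05*17.0 = 1.7
Step 3: y^k = 1.7, reduced costs: (1.2, 9.6)
  x^k = (0.0, 0.0), subgradient = b - a^T x = 17.0
  y^{k+1} = 1.7 + 0.05*17.0 = 2.55
Dual objective at y_3 = 2.55: reduced costs (-2.2, 7.9), box minimizer x = (3.0, 0.0)
g(y_3) = b*y + (c1 - a1*y)*x1 + (c2 - a2*y)*x2 = 17*2.55 + (-2.2)*3.0 + 7.9*0.0 = 43.35 - 6.6 + 0.0 = 36.75


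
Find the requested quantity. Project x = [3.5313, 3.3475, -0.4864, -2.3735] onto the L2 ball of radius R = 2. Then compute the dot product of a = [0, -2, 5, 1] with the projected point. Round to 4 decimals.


Step 1: Compute ||x|| (intermediates to 6 decimals).
||x|| = sqrt(3.5313^2 + 3.3475^2 + (-0.4864)^2 + (-2.3735)^2) = 5.435616
Step 2: Project.
Since ||x|| > R, scale = R/||x|| = 2/5.435616 = 0.367944, proj(x) = scale * x
proj(x) = [1.299321, 1.231693, -0.178968, -0.873315]
Step 3: Dot product.
a^T * proj(x) = 0*1.299321 - 2*1.231693 + 5*(-0.178968) + 1*(-0.873315) = -4.2315


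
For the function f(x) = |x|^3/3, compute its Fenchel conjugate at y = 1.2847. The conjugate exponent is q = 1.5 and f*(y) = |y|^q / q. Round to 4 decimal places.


The conjugate exponent q satisfies 1/p + 1/q = 1.
p = 3, so q = 3/(3 - 1) = 1.5
|y|^q = 1.2847^1.5 = 1.4561
f*(1.2847) = 1.4561 / 1.5 = 0.9708


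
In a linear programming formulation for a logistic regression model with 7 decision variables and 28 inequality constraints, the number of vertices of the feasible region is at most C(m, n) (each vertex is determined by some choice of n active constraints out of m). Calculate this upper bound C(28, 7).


Each vertex corresponds to some choice of n active constraints out of m, so the number of vertices is at most C(m, n) = m! / (n!(m-n)!).
m = 28, n = 7
Numerator: 28 * 27 * 26 * 25 * 24 * 23 * 22
Denominator: 7! = 5040
C(28, 7) = 1184040


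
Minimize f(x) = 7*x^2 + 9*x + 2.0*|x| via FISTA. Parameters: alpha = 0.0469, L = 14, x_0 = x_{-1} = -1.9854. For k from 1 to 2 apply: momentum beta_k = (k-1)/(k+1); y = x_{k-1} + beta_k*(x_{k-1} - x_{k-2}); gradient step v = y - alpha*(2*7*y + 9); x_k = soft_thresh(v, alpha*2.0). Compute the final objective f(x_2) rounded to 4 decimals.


FISTA on f(x) = 7*x^2 + 9*x + 2.0*|x|
L = 14, alpha = 0.0469
Iteration 1: beta = 0.0, y = -1.9854 + 0.0*(-1.9854 + 1.9854) = -1.9854
  grad(y) = -18.7956, v = y - alpha*grad = -1.1039
  prox(v) = soft_thresh(-1.1039, 0.0938) = -1.0101
Iteration 2: beta = 0.3333, y = -1.0101 + 0.3333*(-1.0101 + 1.9854) = -0.685
  grad(y) = -0.5897, v = y - alpha*grad = -0.6573
  prox(v) = soft_thresh(-0.6573, 0.0938) = -0.5635
f(x_2) = 7*(-0.5635)^2 + 9*(-0.5635) + 2.0*|-0.5635| = -1.7218


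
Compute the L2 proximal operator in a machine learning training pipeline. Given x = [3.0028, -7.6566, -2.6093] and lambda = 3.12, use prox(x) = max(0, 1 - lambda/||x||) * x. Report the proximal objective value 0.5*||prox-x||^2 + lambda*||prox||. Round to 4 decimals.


Step 1: Compute ||x||.
||x|| = 8.6284
Step 2: Compute scaling factor.
scale = max(0, 1 - 3.12/8.6284) = 0.6384
Step 3: prox(x) = [1.917, -4.888, -1.6658]
||prox(x)|| = 5.5084
Step 4: Proximal objective.
0.5*||prox-x||^2 = 4.8672
lambda*||prox|| = 17.1862
Total = 22.0533


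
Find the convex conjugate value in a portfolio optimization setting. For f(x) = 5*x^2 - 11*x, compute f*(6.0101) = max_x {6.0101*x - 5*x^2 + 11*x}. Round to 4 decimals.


f*(y) = sup_x {y*x - a*x^2 - b*x} = sup_x {(y-b)*x - a*x^2}
FOC: (y - b) - 2a*x = 0 => x* = (y - b)/(2a)
x* = (6.0101 + 11)/(2*5) = 1.701
f*(6.0101) = (y-b)^2/(4a) = (6.0101 + 11)^2/(4*5)
= 289.3435/20 = 14.4672


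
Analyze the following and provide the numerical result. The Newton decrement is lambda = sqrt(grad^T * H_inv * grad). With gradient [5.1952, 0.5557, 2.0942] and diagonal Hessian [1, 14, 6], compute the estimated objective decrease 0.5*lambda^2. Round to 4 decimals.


Step 1: H is diagonal, so H^(-1) * g = [5.1952, 0.0397, 0.349].
Step 2: g^T H^(-1) g = sum_i g_i^2 / H_ii
  = (5.1952)^2/1 + (0.5557)^2/14 + (2.0942)^2/6
  = 26.9901 + 0.0221 + 0.7309 = 27.7431
Step 3: Objective decrease = 0.5 * g^T H^(-1) g = 13.8716


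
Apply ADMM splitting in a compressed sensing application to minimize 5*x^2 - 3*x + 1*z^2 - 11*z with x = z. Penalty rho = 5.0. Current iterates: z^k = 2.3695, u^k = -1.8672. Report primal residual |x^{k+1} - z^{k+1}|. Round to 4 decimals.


ADMM iteration with rho = 5.0, z^k = 2.3695, u^k = -1.8672
Step 1: x-update.
Minimize 5*x^2 - 3*x + (5.0/2)*(x - 2.3695 - 1.8672)^2
FOC: (2*5 + 5.0)*x = 3 + 5.0*(2.3695 + 1.8672)
x^{k+1} = 1.6122
Step 2: z-update.
Minimize 1*z^2 - 11*z + (5.0/2)*(1.6122 - z - 1.8672)^2
FOC: (2*1 + 5.0)*z = 11 + 5.0*(1.6122 - 1.8672)
z^{k+1} = 1.3893
Step 3: u-update.
u^{k+1} = -1.8672 + 1.6122 - 1.3893 = -1.6443
Step 4: Primal residual = |1.6122 - 1.3893| = 0.2229


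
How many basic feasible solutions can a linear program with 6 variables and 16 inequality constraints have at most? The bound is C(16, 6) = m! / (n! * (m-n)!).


Each vertex corresponds to some choice of n active constraints out of m, so the number of vertices is at most C(m, n) = m! / (n!(m-n)!).
m = 16, n = 6
Numerator: 16 * 15 * 14 * 13 * 12 * 11
Denominator: 6! = 720
C(16, 6) = 8008


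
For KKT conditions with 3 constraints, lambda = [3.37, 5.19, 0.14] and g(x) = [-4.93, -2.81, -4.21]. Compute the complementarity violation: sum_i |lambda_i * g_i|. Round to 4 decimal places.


KKT complementary slackness check:
lambda_1 * g_1 = 3.37 * -4.93 = -16.6141
lambda_2 * g_2 = 5.19 * -2.81 = -14.5839
lambda_3 * g_3 = 0.14 * -4.21 = -0.5894
Total violation = 16.6141 + 14.5839 + 0.5894 = 31.7874


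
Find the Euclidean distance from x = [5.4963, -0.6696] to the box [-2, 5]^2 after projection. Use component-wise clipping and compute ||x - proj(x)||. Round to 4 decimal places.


Project each component onto [-2, 5].
clip(5.4963) = 5.0, clip(-0.6696) = -0.6696
Projection = [5.0, -0.6696]
Squared diffs: [0.2463, 0.0]
Distance = sqrt(0.2463) = 0.4963


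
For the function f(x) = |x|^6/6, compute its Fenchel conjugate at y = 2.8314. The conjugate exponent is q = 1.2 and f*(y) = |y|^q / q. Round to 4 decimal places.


The conjugate exponent q satisfies 1/p + 1/q = 1.
p = 6, so q = 6/(6 - 1) = 1.2
|y|^q = 2.8314^1.2 = 3.4866
f*(2.8314) = 3.4866 / 1.2 = 2.9055


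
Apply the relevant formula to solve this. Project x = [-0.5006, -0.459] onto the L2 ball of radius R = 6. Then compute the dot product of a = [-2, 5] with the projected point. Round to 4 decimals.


Step 1: Compute ||x|| (intermediates to 6 decimals).
||x|| = sqrt((-0.5006)^2 + (-0.459)^2) = 0.679177
Step 2: Project.
Since ||x|| <= R, proj = x (no scaling needed).
proj(x) = [-0.5006, -0.459]
Step 3: Dot product.
a^T * proj(x) = -2*(-0.5006) + 5*(-0.459) = -1.2938


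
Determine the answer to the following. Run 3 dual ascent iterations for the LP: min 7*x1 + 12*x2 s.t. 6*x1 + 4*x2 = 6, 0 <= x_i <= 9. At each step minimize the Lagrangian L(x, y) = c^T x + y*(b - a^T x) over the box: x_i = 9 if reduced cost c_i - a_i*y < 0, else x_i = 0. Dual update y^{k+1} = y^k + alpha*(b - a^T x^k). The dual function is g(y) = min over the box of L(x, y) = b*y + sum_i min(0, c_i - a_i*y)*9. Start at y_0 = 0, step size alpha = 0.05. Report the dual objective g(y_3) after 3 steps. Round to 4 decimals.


Dual ascent for LP: min 7*x1 + 12*x2, 6*x1 + 4*x2 = 6, 0 <= x_i <= 9
Step 1: y^k = 0.0, reduced costs: (7.0, 12.0)
  x^k = (0.0, 0.0), subgradient = b - a^T x = 6.0
  y^{k+1} = 0.0 + 0.05*6.0 = 0.3
Step 2: y^k = 0.3, reduced costs: (5.2, 10.8)
  x^k = (0.0, 0.0), subgradient = b - a^T x = 6.0
  y^{k+1} = 0.3 + 0.05*6.0 = 0.6
Step 3: y^k = 0.6, reduced costs: (3.4, 9.6)
  x^k = (0.0, 0.0), subgradient = b - a^T x = 6.0
  y^{k+1} = 0.6 + 0.05*6.0 = 0.9
Dual objective at y_3 = 0.9: reduced costs (1.6, 8.4), box minimizer x = (0.0, 0.0)
g(y_3) = b*y + (c1 - a1*y)*x1 + (c2 - a2*y)*x2 = 6*0.9 + 1.6*0.0 + 8.4*0.0 = 5.4 + 0.0 + 0.0 = 5.4


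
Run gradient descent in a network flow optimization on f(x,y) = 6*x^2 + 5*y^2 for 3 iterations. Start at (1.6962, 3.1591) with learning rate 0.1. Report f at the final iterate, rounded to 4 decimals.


Gradient descent on f(x,y) = 6*x^2 + 5*y^2.
Starting point: (1.6962, 3.1591), alpha = 0.1
Step 1: grad_x = 2*6*1.6962 = 20.3544, grad_y = 2*5*3.1591 = 31.591
  x_1 = 1.6962 - 0.1*20.3544 = -0.3392
  y_1 = 3.1591 - 0.1*31.591 = -0.0
Step 2: grad_x = 2*6*-0.3392 = -4.0709, grad_y = 2*5*-0.0 = -0.0
  x_2 = -0.3392 - 0.1*-4.0709 = 0.0678
  y_2 = -0.0 - 0.1*-0.0 = 0.0
Step 3: grad_x = 2*6*0.0678 = 0.8142, grad_y = 2*5*0.0 = 0.0
  x_3 = 0.0678 - 0.1*0.8142 = -0.0136
  y_3 = 0.0 - 0.1*0.0 = 0.0
f(-0.0136, 0.0) = 6*(-0.0136)^2 + 5*0.0^2 = 0.0011


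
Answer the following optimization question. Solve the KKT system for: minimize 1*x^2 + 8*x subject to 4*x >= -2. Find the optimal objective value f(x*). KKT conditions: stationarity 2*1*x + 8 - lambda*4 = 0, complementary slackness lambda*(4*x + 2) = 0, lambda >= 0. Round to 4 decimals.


Step 1: Try lambda = 0 (constraint inactive).
x_unc = -8/(2*1) = -4.0
Check: 4*-4.0 = -16.0 < -2 -- violated!
Step 2: Constraint must be active: 4*x = -2
x* = -2/4 = -0.5
lambda = (2*1*(-0.5) + 8)/4 = 1.75
Step 3: Compute optimal value.
f(x*) = 1*(-0.5)^2 + 8*(-0.5) = -3.75


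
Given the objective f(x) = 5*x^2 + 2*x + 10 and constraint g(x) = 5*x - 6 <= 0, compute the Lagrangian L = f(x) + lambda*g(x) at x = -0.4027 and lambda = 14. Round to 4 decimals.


Step 1: Evaluate f(x).
f(-0.4027) = 5*(-0.4027)^2 + 2*(-0.4027) + 10 = 10.0054
Step 2: Evaluate g(x).
g(-0.4027) = 5*-0.4027 - 6 = -8.0135
Step 3: Compute Lagrangian.
L = 10.0054 + 14*-8.0135 = -102.1836


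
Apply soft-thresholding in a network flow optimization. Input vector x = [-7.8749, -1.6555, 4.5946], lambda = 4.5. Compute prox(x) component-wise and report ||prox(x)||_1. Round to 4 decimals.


Soft-thresholding with lambda = 4.5:
prox(-7.8749) = sign(-7.8749)*max(|-7.8749| - 4.5, 0) = -3.3749
prox(-1.6555) = sign(-1.6555)*max(|-1.6555| - 4.5, 0) = 0.0
prox(4.5946) = sign(4.5946)*max(|4.5946| - 4.5, 0) = 0.0946
prox(x) = [-3.3749, 0.0, 0.0946]
||prox(x)||_1 = 3.3749 + 0.0 + 0.0946 = 3.4695


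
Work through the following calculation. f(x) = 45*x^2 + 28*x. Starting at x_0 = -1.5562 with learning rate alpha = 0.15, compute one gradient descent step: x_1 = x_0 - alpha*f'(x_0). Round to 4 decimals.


We compute the gradient at x_0 and apply the update.
f'(x) = 90*x + 28
f'(-1.5562) = 90*-1.5562 + 28 = -112.058
x_1 = -1.5562 - 0.15*-112.058 = 15.2525


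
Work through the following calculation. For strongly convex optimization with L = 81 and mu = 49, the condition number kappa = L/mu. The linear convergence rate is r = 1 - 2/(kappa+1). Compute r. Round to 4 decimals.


Step 1: Compute the condition number.
kappa = L/mu = 81/49 = 1.6531
Step 2: Compute the convergence rate.
r = 1 - 2/(kappa + 1) = 1 - 2*mu/(L + mu) = (L - mu)/(L + mu) = 32/130 = 0.2462


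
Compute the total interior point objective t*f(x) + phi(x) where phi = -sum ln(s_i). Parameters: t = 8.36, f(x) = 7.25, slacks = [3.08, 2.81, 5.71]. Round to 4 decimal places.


Step 1: Compute log-barrier.
ln values: [1.1249, 1.0332, 1.7422]
phi = -(1.1249 + 1.0332 + 1.7422) = -3.9003
Step 2: Compute augmented objective.
t*f(x) = 8.36*7.25 = 60.61
Total = 60.61 - 3.9003 = 56.7097


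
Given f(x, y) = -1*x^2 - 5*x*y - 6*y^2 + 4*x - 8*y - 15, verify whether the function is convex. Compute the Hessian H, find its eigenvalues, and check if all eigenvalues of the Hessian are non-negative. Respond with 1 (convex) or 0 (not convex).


The Hessian of f(x,y) = -1*x^2 - 5*x*y - 6*y^2 + 4*x - 8*y - 15 is:
H = [[-2, -5], [-5, -12]]
Trace = -2 - 12 = -14
Determinant = -2*-12 - (-5)^2 = -1
Discriminant = (-14)^2 - 4*-1 = 200.0
Eigenvalues: lambda_1 = -14.0711, lambda_2 = 0.0711
The function is not convex.

0


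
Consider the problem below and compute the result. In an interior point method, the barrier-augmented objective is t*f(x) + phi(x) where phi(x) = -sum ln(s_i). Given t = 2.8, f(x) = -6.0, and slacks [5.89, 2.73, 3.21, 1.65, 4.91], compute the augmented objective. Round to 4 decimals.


Step 1: Compute log-barrier.
ln values: [1.7733, 1.0043, 1.1663, 0.5008, 1.5913]
phi = -(1.7733 + 1.0043 + 1.1663 + 0.5008 + 1.5913) = -6.0359
Step 2: Compute augmented objective.
t*f(x) = 2.8*-6.0 = -16.8
Total = -16.8 - 6.0359 = -22.8359


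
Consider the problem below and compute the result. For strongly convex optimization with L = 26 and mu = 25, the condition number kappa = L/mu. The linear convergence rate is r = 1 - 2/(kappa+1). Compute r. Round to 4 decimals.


Step 1: Compute the condition number.
kappa = L/mu = 26/25 = 1.04
Step 2: Compute the convergence rate.
r = 1 - 2/(kappa + 1) = 1 - 2*mu/(L + mu) = (L - mu)/(L + mu) = 1/51 = 0.0196


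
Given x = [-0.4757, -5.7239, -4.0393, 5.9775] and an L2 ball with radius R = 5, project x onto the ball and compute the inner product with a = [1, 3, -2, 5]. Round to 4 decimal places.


Step 1: Compute ||x|| (intermediates to 6 decimals).
||x|| = sqrt((-0.4757)^2 + (-5.7239)^2 + (-4.0393)^2 + 5.9775^2) = 9.221484
Step 2: Project.
Since ||x|| > R, scale = R/||x|| = 5/9.221484 = 0.542212, proj(x) = scale * x
proj(x) = [-0.25793, -3.103567, -2.190157, 3.241072]
Step 3: Dot product.
a^T * proj(x) = 1*(-0.25793) + 3*(-3.103567) - 2*(-2.190157) + 5*3.241072 = 11.017


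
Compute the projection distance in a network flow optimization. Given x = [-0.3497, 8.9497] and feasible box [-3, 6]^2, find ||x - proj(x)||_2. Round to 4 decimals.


Project each component onto [-3, 6].
clip(-0.3497) = -0.3497, clip(8.9497) = 6.0
Projection = [-0.3497, 6.0]
Squared diffs: [0.0, 8.7007]
Distance = sqrt(8.7007) = 2.9497


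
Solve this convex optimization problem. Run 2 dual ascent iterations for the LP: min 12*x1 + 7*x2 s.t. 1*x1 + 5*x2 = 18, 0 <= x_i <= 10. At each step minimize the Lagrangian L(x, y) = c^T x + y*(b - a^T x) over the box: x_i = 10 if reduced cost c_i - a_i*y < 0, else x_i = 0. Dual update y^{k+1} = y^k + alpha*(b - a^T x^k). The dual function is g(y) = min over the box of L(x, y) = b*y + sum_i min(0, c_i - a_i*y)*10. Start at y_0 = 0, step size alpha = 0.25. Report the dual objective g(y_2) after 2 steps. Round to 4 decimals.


Dual ascent for LP: min 12*x1 + 7*x2, 1*x1 + 5*x2 = 18, 0 <= x_i <= 10
Step 1: y^k = 0.0, reduced costs: (12.0, 7.0)
  x^k = (0.0, 0.0), subgradient = b - a^T x = 18.0
  y^{k+1} = 0.0 + 0.25*18.0 = 4.5
Step 2: y^k = 4.5, reduced costs: (7.5, -15.5)
  x^k = (0.0, 10.0), subgradient = b - a^T x = -32.0
  y^{k+1} = 4.5 + 0.25*-32.0 = -3.5
Dual objective at y_2 = -3.5: reduced costs (15.5, 24.5), box minimizer x = (0.0, 0.0)
g(y_2) = b*y + (c1 - a1*y)*x1 + (c2 - a2*y)*x2 = 18*(-3.5) + 15.5*0.0 + 24.5*0.0 = -63.0 + 0.0 + 0.0 = -63.0


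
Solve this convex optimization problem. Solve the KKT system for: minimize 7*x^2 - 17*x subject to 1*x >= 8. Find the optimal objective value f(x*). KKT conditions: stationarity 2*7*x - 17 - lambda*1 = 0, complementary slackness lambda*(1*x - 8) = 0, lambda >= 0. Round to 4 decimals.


Step 1: Try lambda = 0 (constraint inactive).
x_unc = 17/(2*7) = 1.2143
Check: 1*1.2143 = 1.2143 < 8 -- violated!
Step 2: Constraint must be active: 1*x = 8
x* = 8/1 = 8.0
lambda = (2*7*8.0 - 17)/1 = 95.0
Step 3: Compute optimal value.
f(x*) = 7*8.0^2 - 17*8.0 = 312.0


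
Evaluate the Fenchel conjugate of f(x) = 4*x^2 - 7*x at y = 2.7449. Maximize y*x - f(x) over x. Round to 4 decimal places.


f*(y) = sup_x {y*x - a*x^2 - b*x} = sup_x {(y-b)*x - a*x^2}
FOC: (y - b) - 2a*x = 0 => x* = (y - b)/(2a)
x* = (2.7449 + 7)/(2*4) = 1.2181
f*(2.7449) = (y-b)^2/(4a) = (2.7449 + 7)^2/(4*4)
= 94.9631/16 = 5.9352


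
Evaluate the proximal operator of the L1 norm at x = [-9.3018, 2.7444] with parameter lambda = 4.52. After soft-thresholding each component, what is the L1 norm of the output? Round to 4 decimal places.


Soft-thresholding with lambda = 4.52:
prox(-9.3018) = sign(-9.3018)*max(|-9.3018| - 4.52, 0) = -4.7818
prox(2.7444) = sign(2.7444)*max(|2.7444| - 4.52, 0) = 0.0
prox(x) = [-4.7818, 0.0]
||prox(x)||_1 = 4.7818 + 0.0 = 4.7818


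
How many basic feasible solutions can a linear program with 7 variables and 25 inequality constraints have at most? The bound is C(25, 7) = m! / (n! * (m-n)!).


Each vertex corresponds to some choice of n active constraints out of m, so the number of vertices is at most C(m, n) = m! / (n!(m-n)!).
m = 25, n = 7
Numerator: 25 * 24 * 23 * 22 * 21 * 20 * 19
Denominator: 7! = 5040
C(25, 7) = 480700


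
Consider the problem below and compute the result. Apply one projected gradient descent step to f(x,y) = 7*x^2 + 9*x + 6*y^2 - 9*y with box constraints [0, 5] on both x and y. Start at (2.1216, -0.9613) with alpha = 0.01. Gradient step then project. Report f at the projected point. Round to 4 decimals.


Step 1: Compute gradient at (2.1216, -0.9613).
grad_x = 2*7*2.1216 + 9 = 38.7024
grad_y = 2*6*-0.9613 - 9 = -20.5356
Step 2: Gradient step.
x_raw = 2.1216 - 0.01*38.7024 = 1.7346
y_raw = -0.9613 - 0.01*-20.5356 = -0.7559
Step 3: Project onto [0, 5].
x_proj = clip(1.7346) = 1.7346
y_proj = clip(-0.7559) = 0.0
Step 4: Evaluate f.
f(1.7346, 0.0) = 36.6725


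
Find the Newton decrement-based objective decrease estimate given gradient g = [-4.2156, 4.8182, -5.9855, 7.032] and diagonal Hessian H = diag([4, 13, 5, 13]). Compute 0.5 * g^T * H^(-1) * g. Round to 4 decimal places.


Step 1: H is diagonal, so H^(-1) * g = [-1.0539, 0.3706, -1.1971, 0.5409].
Step 2: g^T H^(-1) g = sum_i g_i^2 / H_ii
  = (-4.2156)^2/4 + (4.8182)^2/13 + (-5.9855)^2/5 + (7.032)^2/13
  = 4.4428 + 1.7858 + 7.1652 + 3.8038 = 17.1976
Step 3: Objective decrease = 0.5 * g^T H^(-1) g = 8.5988


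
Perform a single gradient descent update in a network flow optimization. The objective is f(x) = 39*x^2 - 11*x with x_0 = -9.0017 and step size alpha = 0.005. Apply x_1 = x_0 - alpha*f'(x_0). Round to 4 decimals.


We compute the gradient at x_0 and apply the update.
f'(x) = 78*x - 11
f'(-9.0017) = 78*-9.0017 - 11 = -713.1326
x_1 = -9.0017 - 0.005*-713.1326 = -5.436


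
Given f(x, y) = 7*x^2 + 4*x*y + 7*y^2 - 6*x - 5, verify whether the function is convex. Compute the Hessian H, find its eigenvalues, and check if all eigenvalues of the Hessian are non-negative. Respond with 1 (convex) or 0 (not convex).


The Hessian of f(x,y) = 7*x^2 + 4*x*y + 7*y^2 - 6*x - 5 is:
H = [[14, 4], [4, 14]]
Trace = 14 + 14 = 28
Determinant = 14*14 - (4)^2 = 180
Discriminant = (28)^2 - 4*180 = 64.0
Eigenvalues: lambda_1 = 10.0, lambda_2 = 18.0
The function is convex.

1


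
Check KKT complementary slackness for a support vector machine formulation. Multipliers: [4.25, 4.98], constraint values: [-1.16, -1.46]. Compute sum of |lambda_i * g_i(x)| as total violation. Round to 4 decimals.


KKT complementary slackness check:
lambda_1 * g_1 = 4.25 * -1.16 = -4.93
lambda_2 * g_2 = 4.98 * -1.46 = -7.2708
Total violation = 4.93 + 7.2708 = 12.2008


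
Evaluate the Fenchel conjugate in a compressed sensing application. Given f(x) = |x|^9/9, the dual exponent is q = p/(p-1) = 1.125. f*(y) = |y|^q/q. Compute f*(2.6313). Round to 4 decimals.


The conjugate exponent q satisfies 1/p + 1/q = 1.
p = 9, so q = 9/(9 - 1) = 1.125
|y|^q = 2.6313^1.125 = 2.9696
f*(2.6313) = 2.9696 / 1.125 = 2.6396


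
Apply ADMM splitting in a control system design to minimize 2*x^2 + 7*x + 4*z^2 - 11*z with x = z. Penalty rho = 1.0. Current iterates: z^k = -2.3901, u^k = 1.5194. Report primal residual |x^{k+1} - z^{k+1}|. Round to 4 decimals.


ADMM iteration with rho = 1.0, z^k = -2.3901, u^k = 1.5194
Step 1: x-update.
Minimize 2*x^2 + 7*x + (1.0/2)*(x + 2.3901 + 1.5194)^2
FOC: (2*2 + 1.0)*x = -7 + 1.0*(-2.3901 - 1.5194)
x^{k+1} = -2.1819
Step 2: z-update.
Minimize 4*z^2 - 11*z + (1.0/2)*(-2.1819 - z + 1.5194)^2
FOC: (2*4 + 1.0)*z = 11 + 1.0*(-2.1819 + 1.5194)
z^{k+1} = 1.1486
Step 3: u-update.
u^{k+1} = 1.5194 - 2.1819 - 1.1486 = -1.8111
Step 4: Primal residual = |-2.1819 - 1.1486| = 3.3305


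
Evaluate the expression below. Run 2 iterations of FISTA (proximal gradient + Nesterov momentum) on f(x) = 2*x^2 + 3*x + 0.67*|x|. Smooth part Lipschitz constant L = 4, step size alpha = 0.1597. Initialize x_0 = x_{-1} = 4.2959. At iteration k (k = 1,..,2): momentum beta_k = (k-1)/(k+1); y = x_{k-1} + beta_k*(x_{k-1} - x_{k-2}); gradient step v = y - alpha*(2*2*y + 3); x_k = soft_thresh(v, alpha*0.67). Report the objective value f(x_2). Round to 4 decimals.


FISTA on f(x) = 2*x^2 + 3*x + 0.67*|x|
L = 4, alpha = 0.1597
Iteration 1: beta = 0.0, y = 4.2959 + 0.0*(4.2959 - 4.2959) = 4.2959
  grad(y) = 20.1836, v = y - alpha*grad = 1.0726
  prox(v) = soft_thresh(1.0726, 0.107) = 0.9656
Iteration 2: beta = 0.3333, y = 0.9656 + 0.3333*(0.9656 - 4.2959) = -0.1445
  grad(y) = 2.4219, v = y - alpha*grad = -0.5313
  prox(v) = soft_thresh(-0.5313, 0.107) = -0.4243
f(x_2) = 2*(-0.4243)^2 + 3*(-0.4243) + 0.67*|-0.4243| = -0.6286


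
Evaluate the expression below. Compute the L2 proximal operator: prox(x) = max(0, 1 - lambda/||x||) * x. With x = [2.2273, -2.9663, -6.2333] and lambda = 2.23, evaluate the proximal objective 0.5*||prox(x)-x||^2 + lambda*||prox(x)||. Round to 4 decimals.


Step 1: Compute ||x||.
||x|| = 7.2535
Step 2: Compute scaling factor.
scale = max(0, 1 - 2.23/7.2535) = 0.6926
Step 3: prox(x) = [1.5425, -2.0544, -4.317]
||prox(x)|| = 5.0235
Step 4: Proximal objective.
0.5*||prox-x||^2 = 2.4865
lambda*||prox|| = 11.2024
Total = 13.6889


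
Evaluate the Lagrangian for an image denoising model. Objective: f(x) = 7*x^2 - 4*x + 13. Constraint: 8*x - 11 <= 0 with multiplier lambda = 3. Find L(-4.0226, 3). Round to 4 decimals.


Step 1: Evaluate f(x).
f(-4.0226) = 7*(-4.0226)^2 - 4*(-4.0226) + 13 = 142.3596
Step 2: Evaluate g(x).
g(-4.0226) = 8*-4.0226 - 11 = -43.1808
Step 3: Compute Lagrangian.
L = 142.3596 + 3*-43.1808 = 12.8172


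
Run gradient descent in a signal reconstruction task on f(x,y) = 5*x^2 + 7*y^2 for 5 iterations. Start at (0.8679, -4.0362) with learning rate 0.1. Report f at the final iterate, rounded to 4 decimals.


Gradient descent on f(x,y) = 5*x^2 + 7*y^2.
Starting point: (0.8679, -4.0362), alpha = 0.1
Step 1: grad_x = 2*5*0.8679 = 8.679, grad_y = 2*7*-4.0362 = -56.5068
  x_1 = 0.8679 - 0.1*8.679 = -0.0
  y_1 = -4.0362 - 0.1*-56.5068 = 1.6145
Step 2: grad_x = 2*5*-0.0 = -0.0, grad_y = 2*7*1.6145 = 22.6027
  x_2 = -0.0 - 0.1*-0.0 = 0.0
  y_2 = 1.6145 - 0.1*22.6027 = -0.6458
Step 3: grad_x = 2*5*0.0 = 0.0, grad_y = 2*7*-0.6458 = -9.0411
  x_3 = 0.0 - 0.1*0.0 = 0.0
  y_3 = -0.6458 - 0.1*-9.0411 = 0.2583
Step 4: grad_x = 2*5*0.0 = 0.0, grad_y = 2*7*0.2583 = 3.6164
  x_4 = 0.0 - 0.1*0.0 = 0.0
  y_4 = 0.2583 - 0.1*3.6164 = -0.1033
Step 5: grad_x = 2*5*0.0 = 0.0, grad_y = 2*7*-0.1033 = -1.4466
  x_5 = 0.0 - 0.1*0.0 = 0.0
  y_5 = -0.1033 - 0.1*-1.4466 = 0.0413
f(0.0, 0.0413) = 5*0.0^2 + 7*0.0413^2 = 0.012


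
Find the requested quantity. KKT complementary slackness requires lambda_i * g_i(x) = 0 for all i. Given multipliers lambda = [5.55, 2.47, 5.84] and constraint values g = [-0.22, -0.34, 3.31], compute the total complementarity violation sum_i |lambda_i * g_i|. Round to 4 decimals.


KKT complementary slackness check:
lambda_1 * g_1 = 5.55 * -0.22 = -1.221
lambda_2 * g_2 = 2.47 * -0.34 = -0.8398
lambda_3 * g_3 = 5.84 * 3.31 = 19.3304
Total violation = 1.221 + 0.8398 + 19.3304 = 21.3912


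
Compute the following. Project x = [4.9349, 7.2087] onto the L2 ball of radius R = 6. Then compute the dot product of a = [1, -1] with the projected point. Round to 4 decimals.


Step 1: Compute ||x|| (intermediates to 6 decimals).
||x|| = sqrt(4.9349^2 + 7.2087^2) = 8.736051
Step 2: Project.
Since ||x|| > R, scale = R/||x|| = 6/8.736051 = 0.686809, proj(x) = scale * x
proj(x) = [3.389334, 4.951]
Step 3: Dot product.
a^T * proj(x) = 1*3.389334 - 1*4.951 = -1.5617
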